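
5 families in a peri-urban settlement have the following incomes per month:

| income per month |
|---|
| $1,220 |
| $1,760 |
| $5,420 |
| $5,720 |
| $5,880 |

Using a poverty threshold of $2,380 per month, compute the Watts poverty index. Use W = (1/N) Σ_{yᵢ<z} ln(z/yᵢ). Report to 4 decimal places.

0.1940

Below z: $1,220, $1,760 (q = 2 of N = 5).
Log gaps: ln(2380/1220) = 0.6682; ln(2380/1760) = 0.3018.
W = 0.970036 / 5 = 0.1940.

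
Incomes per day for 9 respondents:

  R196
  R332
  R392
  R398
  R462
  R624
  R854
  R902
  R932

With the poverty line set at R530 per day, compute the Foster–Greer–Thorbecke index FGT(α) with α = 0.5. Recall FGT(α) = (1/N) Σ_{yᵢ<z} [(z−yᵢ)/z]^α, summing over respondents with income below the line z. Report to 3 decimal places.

0.308

Incomes under z: R196, R332, R392, R398, R462 (q = 5 of N = 9).
Relative gaps: (530−196)/530 = 0.6302; (530−332)/530 = 0.3736; (530−392)/530 = 0.2604; (530−398)/530 = 0.2491; (530−462)/530 = 0.1283.
Raised to α = 0.5: 0.79384; 0.61122; 0.51027; 0.49906; 0.35819.
Sum = 2.772580; FGT(0.5) = 2.772580 / 9 = 0.308.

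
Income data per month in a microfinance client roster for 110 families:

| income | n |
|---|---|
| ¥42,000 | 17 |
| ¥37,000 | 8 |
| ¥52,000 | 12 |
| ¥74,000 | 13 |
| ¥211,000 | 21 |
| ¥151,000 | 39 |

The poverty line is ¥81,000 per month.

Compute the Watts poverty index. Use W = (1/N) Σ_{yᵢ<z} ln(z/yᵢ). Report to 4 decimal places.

Below z: 8×¥37,000, 17×¥42,000, 12×¥52,000, 13×¥74,000 (q = 50 of N = 110).
Log gaps: ln(81000/37000) = 0.7835 (×8); ln(81000/42000) = 0.6568 (×17); ln(81000/52000) = 0.4432 (×12); ln(81000/74000) = 0.0904 (×13).
W = 23.926960 / 110 = 0.2175.

0.2175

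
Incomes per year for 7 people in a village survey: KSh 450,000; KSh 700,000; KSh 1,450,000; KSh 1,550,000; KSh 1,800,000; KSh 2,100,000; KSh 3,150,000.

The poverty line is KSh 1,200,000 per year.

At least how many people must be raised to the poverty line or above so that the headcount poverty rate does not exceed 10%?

2

2 of the 7 people are poor, so H = 2/7 = 0.286.
A headcount ratio of at most 10% allows at most ⌊0.10 × 7⌋ = 0 poor people.
So at least 2 − 0 = 2 must be lifted.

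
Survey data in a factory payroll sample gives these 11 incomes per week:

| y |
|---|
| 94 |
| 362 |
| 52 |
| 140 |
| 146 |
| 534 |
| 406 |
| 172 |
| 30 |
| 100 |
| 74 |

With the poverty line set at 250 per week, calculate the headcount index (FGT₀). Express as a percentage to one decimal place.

8 of the 11 individuals have income below 250.
H = 8/11 = 72.7%.

72.7%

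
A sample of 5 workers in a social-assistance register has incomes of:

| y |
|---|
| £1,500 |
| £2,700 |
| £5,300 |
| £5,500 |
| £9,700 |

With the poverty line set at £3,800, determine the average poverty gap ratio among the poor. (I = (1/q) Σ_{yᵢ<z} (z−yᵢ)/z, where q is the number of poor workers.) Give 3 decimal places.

Poor units: £1,500, £2,700 (q = 2 of N = 5).
Shortfall ratios (z−y)/z: 0.6053, 0.2895; sum = 0.894737.
The income-gap ratio divides by q (the poor only): 0.894737 / 2 = 0.447.

0.447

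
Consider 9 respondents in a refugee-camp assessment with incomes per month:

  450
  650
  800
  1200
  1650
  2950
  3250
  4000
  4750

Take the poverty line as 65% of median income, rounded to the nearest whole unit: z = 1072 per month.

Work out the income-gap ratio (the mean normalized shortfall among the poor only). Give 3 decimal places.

Below z: 450, 650, 800 (q = 3 of N = 9).
Shortfall ratios (z−y)/z: 0.5802, 0.3937, 0.2537; sum = 1.227612.
The income-gap ratio divides by q (the poor only): 1.227612 / 3 = 0.409.

0.409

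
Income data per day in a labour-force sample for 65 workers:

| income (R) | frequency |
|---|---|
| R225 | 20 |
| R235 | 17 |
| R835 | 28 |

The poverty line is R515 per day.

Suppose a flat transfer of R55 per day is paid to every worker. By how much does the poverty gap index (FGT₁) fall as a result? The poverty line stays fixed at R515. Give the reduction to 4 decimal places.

0.0608

Before: below the line — 20×R225, 17×R235; poverty gap index (FGT₁) = 0.315459.
After the R55 transfer: below the line — 20×R280, 17×R290; poverty gap index (FGT₁) = 0.254668.
Reduction = 0.315459 − 0.254668 = 0.0608.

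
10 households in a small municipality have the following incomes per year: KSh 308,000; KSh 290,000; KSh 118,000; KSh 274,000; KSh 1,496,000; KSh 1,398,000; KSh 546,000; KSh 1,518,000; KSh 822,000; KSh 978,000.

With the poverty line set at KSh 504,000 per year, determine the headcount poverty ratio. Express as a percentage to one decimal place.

4 of the 10 households have income below KSh 504,000.
H = 4/10 = 40.0%.

40.0%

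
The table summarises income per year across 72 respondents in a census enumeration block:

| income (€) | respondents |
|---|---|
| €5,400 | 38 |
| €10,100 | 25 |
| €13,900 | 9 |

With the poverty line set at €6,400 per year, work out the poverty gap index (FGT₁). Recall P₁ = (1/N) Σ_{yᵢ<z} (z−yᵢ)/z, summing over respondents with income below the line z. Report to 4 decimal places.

0.0825

Below z: 38×€5,400 (q = 38 of N = 72).
Normalized shortfalls: (6400−5400)/6400 = 0.1562 (×38).
Sum of shortfalls = 5.937500; P₁ averages over all N: 5.937500 / 72 = 0.0825.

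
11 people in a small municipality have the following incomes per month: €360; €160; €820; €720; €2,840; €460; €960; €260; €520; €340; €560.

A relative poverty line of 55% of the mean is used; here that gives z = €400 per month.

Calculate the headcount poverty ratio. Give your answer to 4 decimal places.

0.3636

4 of the 11 people have income below €400.
H = 4/11 = 0.3636.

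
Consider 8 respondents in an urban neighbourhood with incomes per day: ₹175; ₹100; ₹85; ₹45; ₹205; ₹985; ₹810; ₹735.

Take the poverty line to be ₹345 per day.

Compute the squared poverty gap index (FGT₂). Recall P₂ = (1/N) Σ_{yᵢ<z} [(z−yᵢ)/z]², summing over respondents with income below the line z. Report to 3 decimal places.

Incomes under z: ₹45, ₹85, ₹100, ₹175, ₹205 (q = 5 of N = 8).
Normalized shortfalls: (345−45)/345 = 0.8696; (345−85)/345 = 0.7536; (345−100)/345 = 0.7101; (345−175)/345 = 0.4928; (345−205)/345 = 0.4058.
Squared: 0.7561; 0.5679; 0.5043; 0.2428; 0.1647.
Sum = 2.235875; P₂ = 2.235875 / 8 = 0.279.

0.279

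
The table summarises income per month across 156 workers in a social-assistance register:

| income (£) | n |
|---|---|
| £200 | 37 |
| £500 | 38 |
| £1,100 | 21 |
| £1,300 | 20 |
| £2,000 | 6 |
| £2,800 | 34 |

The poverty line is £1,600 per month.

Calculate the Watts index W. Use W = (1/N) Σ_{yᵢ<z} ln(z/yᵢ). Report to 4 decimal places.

0.8536

Below the line: 37×£200, 38×£500, 21×£1,100, 20×£1,300 (q = 116 of N = 156).
Log gaps: ln(1600/200) = 2.0794 (×37); ln(1600/500) = 1.1632 (×38); ln(1600/1100) = 0.3747 (×21); ln(1600/1300) = 0.2076 (×20).
W = 133.160418 / 156 = 0.8536.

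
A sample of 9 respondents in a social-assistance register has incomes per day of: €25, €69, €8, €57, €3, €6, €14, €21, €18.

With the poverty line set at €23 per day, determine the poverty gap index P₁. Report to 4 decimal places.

Below the line: €3, €6, €8, €14, €18, €21 (q = 6 of N = 9).
Shortfall ratios: (23−3)/23 = 0.8696; (23−6)/23 = 0.7391; (23−8)/23 = 0.6522; (23−14)/23 = 0.3913; (23−18)/23 = 0.2174; (23−21)/23 = 0.0870.
Σ = 2.956522. Dividing by the full population N = 9 gives P₁ = 0.3285.

0.3285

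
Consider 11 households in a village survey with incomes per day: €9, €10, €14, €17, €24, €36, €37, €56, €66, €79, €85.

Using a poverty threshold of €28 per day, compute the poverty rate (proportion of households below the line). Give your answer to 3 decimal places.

0.455

5 of the 11 households have income below €28.
H = 5/11 = 0.455.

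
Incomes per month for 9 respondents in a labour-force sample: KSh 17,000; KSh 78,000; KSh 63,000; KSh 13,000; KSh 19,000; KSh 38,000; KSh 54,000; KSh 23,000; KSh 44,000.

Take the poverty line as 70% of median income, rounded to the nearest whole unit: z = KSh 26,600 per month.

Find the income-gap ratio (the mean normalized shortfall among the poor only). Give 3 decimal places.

0.323

Poor units: KSh 13,000, KSh 17,000, KSh 19,000, KSh 23,000 (q = 4 of N = 9).
Shortfall ratios (z−y)/z: 0.5113, 0.3609, 0.2857, 0.1353; sum = 1.293233.
The income-gap ratio divides by q (the poor only): 1.293233 / 4 = 0.323.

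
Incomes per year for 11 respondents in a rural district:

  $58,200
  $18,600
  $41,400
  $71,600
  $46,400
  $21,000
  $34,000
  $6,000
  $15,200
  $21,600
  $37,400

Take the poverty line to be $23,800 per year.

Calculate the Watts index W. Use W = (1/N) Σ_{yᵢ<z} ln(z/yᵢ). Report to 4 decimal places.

Below z: $6,000, $15,200, $18,600, $21,000, $21,600 (q = 5 of N = 11).
ln(z/y) terms: ln(23800/6000) = 1.3779; ln(23800/15200) = 0.4484; ln(23800/18600) = 0.2465; ln(23800/21000) = 0.1252; ln(23800/21600) = 0.0970.
W = 2.294996 / 11 = 0.2086.

0.2086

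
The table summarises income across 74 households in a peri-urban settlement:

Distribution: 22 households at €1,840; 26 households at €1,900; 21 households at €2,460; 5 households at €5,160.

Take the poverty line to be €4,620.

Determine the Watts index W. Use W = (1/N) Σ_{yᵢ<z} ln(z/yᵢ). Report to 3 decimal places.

0.765

Below the line: 22×€1,840, 26×€1,900, 21×€2,460 (q = 69 of N = 74).
Log gaps: ln(4620/1840) = 0.9206 (×22); ln(4620/1900) = 0.8885 (×26); ln(4620/2460) = 0.6302 (×21).
W = 56.590803 / 74 = 0.765.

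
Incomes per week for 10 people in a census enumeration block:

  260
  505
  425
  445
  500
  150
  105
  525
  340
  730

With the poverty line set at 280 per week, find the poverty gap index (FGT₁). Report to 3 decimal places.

0.116

Below the line: 105, 150, 260 (q = 3 of N = 10).
Gap ratios (z−y)/z: (280−105)/280 = 0.6250; (280−150)/280 = 0.4643; (280−260)/280 = 0.0714.
Sum of shortfalls = 1.160714; P₁ averages over all N: 1.160714 / 10 = 0.116.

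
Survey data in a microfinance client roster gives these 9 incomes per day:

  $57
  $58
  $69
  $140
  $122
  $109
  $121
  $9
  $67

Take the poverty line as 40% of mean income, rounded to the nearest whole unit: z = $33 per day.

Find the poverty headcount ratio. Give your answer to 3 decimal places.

1 of the 9 individuals have income below $33.
H = 1/9 = 0.111.

0.111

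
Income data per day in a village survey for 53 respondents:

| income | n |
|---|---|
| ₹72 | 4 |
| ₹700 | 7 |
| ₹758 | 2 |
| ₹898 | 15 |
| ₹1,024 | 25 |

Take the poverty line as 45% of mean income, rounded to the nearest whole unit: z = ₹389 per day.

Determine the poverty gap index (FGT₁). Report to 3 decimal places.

0.062

Below z: 4×₹72 (q = 4 of N = 53).
Normalized shortfalls: (389−72)/389 = 0.8149 (×4).
Σ = 3.259640. Dividing by the full population N = 53 gives P₁ = 0.062.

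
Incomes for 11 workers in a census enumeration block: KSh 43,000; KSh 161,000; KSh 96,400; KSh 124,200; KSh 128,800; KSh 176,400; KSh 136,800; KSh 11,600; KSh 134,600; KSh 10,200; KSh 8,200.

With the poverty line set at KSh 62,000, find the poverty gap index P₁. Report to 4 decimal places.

0.2566

Poor units: KSh 8,200, KSh 10,200, KSh 11,600, KSh 43,000 (q = 4 of N = 11).
Normalized shortfalls: (62000−8200)/62000 = 0.8677; (62000−10200)/62000 = 0.8355; (62000−11600)/62000 = 0.8129; (62000−43000)/62000 = 0.3065.
Sum of shortfalls = 2.822581; P₁ averages over all N: 2.822581 / 11 = 0.2566.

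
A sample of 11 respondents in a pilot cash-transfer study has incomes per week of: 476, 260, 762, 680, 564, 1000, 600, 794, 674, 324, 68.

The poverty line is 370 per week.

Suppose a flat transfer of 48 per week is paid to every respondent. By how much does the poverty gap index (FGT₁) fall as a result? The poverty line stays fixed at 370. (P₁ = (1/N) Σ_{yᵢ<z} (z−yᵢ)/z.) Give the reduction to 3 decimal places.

Before: below the line — 68, 260, 324; poverty gap index (FGT₁) = 0.11253.
After the 48 transfer: below the line — 116, 308; poverty gap index (FGT₁) = 0.07764.
Reduction = 0.11253 − 0.07764 = 0.035.

0.035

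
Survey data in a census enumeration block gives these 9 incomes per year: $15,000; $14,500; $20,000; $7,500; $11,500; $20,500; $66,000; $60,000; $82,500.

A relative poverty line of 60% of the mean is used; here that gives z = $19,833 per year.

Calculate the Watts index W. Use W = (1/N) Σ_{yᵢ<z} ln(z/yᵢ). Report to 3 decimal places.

0.234

Incomes under z: $7,500, $11,500, $14,500, $15,000 (q = 4 of N = 9).
ln(z/y) terms: ln(19833/7500) = 0.9724; ln(19833/11500) = 0.5450; ln(19833/14500) = 0.3132; ln(19833/15000) = 0.2793.
W = 2.109940 / 9 = 0.234.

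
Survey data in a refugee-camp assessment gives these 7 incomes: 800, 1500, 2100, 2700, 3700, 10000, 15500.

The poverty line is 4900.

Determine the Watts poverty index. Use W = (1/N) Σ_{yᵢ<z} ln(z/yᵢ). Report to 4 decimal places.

0.6743

Poor units: 800, 1500, 2100, 2700, 3700 (q = 5 of N = 7).
Log shortfalls: ln(4900/800) = 1.8124; ln(4900/1500) = 1.1838; ln(4900/2100) = 0.8473; ln(4900/2700) = 0.5960; ln(4900/3700) = 0.2809.
W = 4.720333 / 7 = 0.6743.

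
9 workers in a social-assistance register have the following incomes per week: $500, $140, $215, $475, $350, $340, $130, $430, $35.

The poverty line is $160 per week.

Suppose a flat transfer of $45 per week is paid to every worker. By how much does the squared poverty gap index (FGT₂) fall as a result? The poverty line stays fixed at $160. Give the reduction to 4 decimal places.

Before: below the line — $35, $130, $140; squared poverty gap index (FGT₂) = 0.073459.
After the $45 transfer: below the line — $80; squared poverty gap index (FGT₂) = 0.027778.
Reduction = 0.073459 − 0.027778 = 0.0457.

0.0457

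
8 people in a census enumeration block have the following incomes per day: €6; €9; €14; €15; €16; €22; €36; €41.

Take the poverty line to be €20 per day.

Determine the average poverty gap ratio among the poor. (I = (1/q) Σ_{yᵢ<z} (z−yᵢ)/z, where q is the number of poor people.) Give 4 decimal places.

0.4000

Incomes under z: €6, €9, €14, €15, €16 (q = 5 of N = 8).
Shortfall ratios (z−y)/z: 0.7000, 0.5500, 0.3000, 0.2500, 0.2000; sum = 2.000000.
The income-gap ratio divides by q (the poor only): 2.000000 / 5 = 0.4000.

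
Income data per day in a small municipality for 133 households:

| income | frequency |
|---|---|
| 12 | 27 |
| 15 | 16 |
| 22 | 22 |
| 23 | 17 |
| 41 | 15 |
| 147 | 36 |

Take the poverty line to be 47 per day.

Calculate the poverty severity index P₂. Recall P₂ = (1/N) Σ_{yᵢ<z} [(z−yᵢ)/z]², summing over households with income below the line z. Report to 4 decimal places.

Incomes under z: 27×12, 16×15, 22×22, 17×23, 15×41 (q = 97 of N = 133).
Normalized shortfalls: (47−12)/47 = 0.7447 (×27); (47−15)/47 = 0.6809 (×16); (47−22)/47 = 0.5319 (×22); (47−23)/47 = 0.5106 (×17); (47−41)/47 = 0.1277 (×15).
Squared: 0.5545 (×27); 0.4636 (×16); 0.2829 (×22); 0.2608 (×17); 0.0163 (×15).
Sum = 33.291535; P₂ = 33.291535 / 133 = 0.2503.

0.2503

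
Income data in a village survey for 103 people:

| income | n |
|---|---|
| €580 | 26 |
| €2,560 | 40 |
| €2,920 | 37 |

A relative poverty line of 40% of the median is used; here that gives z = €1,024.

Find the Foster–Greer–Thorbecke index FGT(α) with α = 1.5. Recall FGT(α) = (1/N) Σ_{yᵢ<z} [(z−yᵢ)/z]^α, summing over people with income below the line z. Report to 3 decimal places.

Below z: 26×€580 (q = 26 of N = 103).
Shortfall ratios: (1024−580)/1024 = 0.4336 (×26).
Raised to α = 1.5: 0.28551 (×26).
Sum = 7.423315; FGT(1.5) = 7.423315 / 103 = 0.072.

0.072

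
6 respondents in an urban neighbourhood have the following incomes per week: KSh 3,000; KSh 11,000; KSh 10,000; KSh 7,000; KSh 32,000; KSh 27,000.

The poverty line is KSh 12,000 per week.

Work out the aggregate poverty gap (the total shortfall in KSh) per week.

KSh 17,000

Below the line: KSh 3,000, KSh 7,000, KSh 10,000, KSh 11,000 (q = 4 of N = 6).
Individual gaps: 12000−3000 = 9000; 12000−7000 = 5000; 12000−10000 = 2000; 12000−11000 = 1000.
Aggregate gap = KSh 17,000.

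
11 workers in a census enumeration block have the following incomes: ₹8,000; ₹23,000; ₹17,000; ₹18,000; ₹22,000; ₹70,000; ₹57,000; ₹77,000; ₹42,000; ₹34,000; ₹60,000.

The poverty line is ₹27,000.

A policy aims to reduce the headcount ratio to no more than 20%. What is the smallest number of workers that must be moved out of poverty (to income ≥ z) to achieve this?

3

Currently q = 5 of N = 11 are below the line (H = 0.455).
A headcount ratio of at most 20% allows at most ⌊0.20 × 11⌋ = 2 poor workers.
So at least 5 − 2 = 3 must be lifted.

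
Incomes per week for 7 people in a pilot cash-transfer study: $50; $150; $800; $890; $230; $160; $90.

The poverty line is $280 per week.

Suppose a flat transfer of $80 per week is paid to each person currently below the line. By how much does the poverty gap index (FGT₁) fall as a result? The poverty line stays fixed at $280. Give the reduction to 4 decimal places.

Before: below the line — $50, $90, $150, $160, $230; poverty gap index (FGT₁) = 0.367347.
After the $80 transfer: below the line — $130, $170, $230, $240; poverty gap index (FGT₁) = 0.178571.
Reduction = 0.367347 − 0.178571 = 0.1888.

0.1888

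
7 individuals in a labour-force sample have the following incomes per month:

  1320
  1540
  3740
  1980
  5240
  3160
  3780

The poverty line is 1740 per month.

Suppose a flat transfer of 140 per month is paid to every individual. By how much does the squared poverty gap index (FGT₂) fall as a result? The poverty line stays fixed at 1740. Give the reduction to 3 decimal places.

0.006

Before: below the line — 1320, 1540; squared poverty gap index (FGT₂) = 0.01021.
After the 140 transfer: below the line — 1460, 1680; squared poverty gap index (FGT₂) = 0.00387.
Reduction = 0.01021 − 0.00387 = 0.006.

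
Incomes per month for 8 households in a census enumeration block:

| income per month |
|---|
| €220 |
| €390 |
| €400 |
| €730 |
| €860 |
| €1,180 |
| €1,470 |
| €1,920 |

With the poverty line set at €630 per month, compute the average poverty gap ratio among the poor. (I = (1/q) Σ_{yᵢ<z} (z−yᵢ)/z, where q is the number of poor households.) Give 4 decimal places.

0.4656

Poor units: €220, €390, €400 (q = 3 of N = 8).
Shortfall ratios (z−y)/z: 0.6508, 0.3810, 0.3651; sum = 1.396825.
I averages over the q = 3 poor units only: 1.396825 / 3 = 0.4656.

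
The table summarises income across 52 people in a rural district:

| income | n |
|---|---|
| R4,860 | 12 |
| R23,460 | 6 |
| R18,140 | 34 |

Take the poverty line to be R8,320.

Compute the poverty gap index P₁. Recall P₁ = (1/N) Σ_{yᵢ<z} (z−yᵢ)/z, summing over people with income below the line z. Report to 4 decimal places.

Incomes under z: 12×R4,860 (q = 12 of N = 52).
Shortfall ratios: (8320−4860)/8320 = 0.4159 (×12).
Σ = 4.990385. Dividing by the full population N = 52 gives P₁ = 0.0960.

0.0960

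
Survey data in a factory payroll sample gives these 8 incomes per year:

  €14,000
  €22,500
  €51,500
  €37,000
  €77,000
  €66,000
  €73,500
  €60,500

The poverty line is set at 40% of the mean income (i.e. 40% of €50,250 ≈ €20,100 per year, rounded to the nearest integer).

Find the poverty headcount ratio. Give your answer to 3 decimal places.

1 of the 8 individuals have income below €20,100.
H = 1/8 = 0.125.

0.125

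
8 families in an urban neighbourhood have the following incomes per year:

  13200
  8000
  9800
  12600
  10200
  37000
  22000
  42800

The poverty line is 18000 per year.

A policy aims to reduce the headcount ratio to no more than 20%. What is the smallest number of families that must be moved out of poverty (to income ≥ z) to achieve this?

4

5 of the 8 families are poor, so H = 5/8 = 0.625.
A headcount ratio of at most 20% allows at most ⌊0.20 × 8⌋ = 1 poor families.
So at least 5 − 1 = 4 must be lifted.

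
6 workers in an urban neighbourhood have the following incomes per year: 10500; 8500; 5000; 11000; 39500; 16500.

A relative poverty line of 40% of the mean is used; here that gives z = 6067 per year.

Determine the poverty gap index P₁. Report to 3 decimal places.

0.029

Below the line: 5000 (q = 1 of N = 6).
Relative gaps: (6067−5000)/6067 = 0.1759.
Σ = 0.175869. Dividing by the full population N = 6 gives P₁ = 0.029.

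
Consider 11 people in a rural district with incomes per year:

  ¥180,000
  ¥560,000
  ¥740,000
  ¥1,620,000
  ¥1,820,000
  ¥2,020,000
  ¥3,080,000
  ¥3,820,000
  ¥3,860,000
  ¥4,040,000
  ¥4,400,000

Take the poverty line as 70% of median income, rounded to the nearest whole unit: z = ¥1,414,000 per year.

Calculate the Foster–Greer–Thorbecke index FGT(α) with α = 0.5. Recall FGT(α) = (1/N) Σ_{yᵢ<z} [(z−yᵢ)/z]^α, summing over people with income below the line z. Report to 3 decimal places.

0.218

Below the line: ¥180,000, ¥560,000, ¥740,000 (q = 3 of N = 11).
Normalized shortfalls: (1414000−180000)/1414000 = 0.8727; (1414000−560000)/1414000 = 0.6040; (1414000−740000)/1414000 = 0.4767.
Raised to α = 0.5: 0.93418; 0.77715; 0.69041.
Sum = 2.401741; FGT(0.5) = 2.401741 / 11 = 0.218.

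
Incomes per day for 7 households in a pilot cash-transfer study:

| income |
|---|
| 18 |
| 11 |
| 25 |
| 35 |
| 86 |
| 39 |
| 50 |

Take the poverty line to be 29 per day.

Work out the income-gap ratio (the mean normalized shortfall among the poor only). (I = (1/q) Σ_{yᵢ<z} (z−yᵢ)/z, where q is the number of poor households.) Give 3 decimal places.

0.379

Poor units: 11, 18, 25 (q = 3 of N = 7).
Relative gaps: 0.6207, 0.3793, 0.1379; sum = 1.137931.
The income-gap ratio divides by q (the poor only): 1.137931 / 3 = 0.379.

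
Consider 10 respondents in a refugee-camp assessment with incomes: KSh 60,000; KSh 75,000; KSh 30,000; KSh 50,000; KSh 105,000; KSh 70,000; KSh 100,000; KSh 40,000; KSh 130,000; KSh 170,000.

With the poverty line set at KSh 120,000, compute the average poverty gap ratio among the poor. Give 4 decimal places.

Below z: KSh 30,000, KSh 40,000, KSh 50,000, KSh 60,000, KSh 70,000, KSh 75,000, KSh 100,000, KSh 105,000 (q = 8 of N = 10).
Relative gaps: 0.7500, 0.6667, 0.5833, 0.5000, 0.4167, 0.3750, 0.1667, 0.1250; sum = 3.583333.
The income-gap ratio divides by q (the poor only): 3.583333 / 8 = 0.4479.

0.4479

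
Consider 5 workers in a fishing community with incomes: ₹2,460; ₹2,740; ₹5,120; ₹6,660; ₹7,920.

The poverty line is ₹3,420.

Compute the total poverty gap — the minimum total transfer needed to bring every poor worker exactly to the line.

₹1,640

Poor units: ₹2,460, ₹2,740 (q = 2 of N = 5).
Individual gaps: 3420−2460 = 960; 3420−2740 = 680.
Aggregate gap = ₹1,640.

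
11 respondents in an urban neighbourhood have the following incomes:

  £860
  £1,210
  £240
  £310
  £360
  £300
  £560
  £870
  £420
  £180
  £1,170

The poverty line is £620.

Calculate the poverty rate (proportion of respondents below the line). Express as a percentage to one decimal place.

63.6%

7 of the 11 respondents have income below £620.
H = 7/11 = 63.6%.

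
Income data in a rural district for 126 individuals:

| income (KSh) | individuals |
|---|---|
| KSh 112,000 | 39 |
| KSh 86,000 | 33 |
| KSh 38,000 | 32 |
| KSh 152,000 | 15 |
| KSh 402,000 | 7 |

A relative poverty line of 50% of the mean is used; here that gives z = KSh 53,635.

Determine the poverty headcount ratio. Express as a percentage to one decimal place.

25.4%

32 of the 126 individuals have income below KSh 53,635.
H = 32/126 = 25.4%.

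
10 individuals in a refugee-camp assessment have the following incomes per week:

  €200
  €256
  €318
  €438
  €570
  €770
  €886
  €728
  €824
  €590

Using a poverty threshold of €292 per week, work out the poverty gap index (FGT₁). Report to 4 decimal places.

Poor units: €200, €256 (q = 2 of N = 10).
Normalized shortfalls: (292−200)/292 = 0.3151; (292−256)/292 = 0.1233.
Sum of shortfalls = 0.438356; P₁ averages over all N: 0.438356 / 10 = 0.0438.

0.0438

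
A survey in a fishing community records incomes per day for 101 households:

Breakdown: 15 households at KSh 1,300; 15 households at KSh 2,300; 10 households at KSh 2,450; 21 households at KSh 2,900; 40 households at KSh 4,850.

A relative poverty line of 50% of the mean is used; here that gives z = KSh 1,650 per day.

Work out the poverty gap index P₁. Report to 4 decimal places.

Poor units: 15×KSh 1,300 (q = 15 of N = 101).
Shortfall ratios: (1650−1300)/1650 = 0.2121 (×15).
Σ = 3.181818. Dividing by the full population N = 101 gives P₁ = 0.0315.

0.0315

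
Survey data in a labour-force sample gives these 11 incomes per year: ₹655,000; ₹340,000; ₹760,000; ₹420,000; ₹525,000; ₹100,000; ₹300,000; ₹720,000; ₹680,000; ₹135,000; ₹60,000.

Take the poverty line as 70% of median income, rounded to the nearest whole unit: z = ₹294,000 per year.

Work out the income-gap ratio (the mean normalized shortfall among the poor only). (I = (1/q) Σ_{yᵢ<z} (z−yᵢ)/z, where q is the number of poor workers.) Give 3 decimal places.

Below the line: ₹60,000, ₹100,000, ₹135,000 (q = 3 of N = 11).
Shortfall ratios (z−y)/z: 0.7959, 0.6599, 0.5408; sum = 1.996599.
I averages over the q = 3 poor units only: 1.996599 / 3 = 0.666.

0.666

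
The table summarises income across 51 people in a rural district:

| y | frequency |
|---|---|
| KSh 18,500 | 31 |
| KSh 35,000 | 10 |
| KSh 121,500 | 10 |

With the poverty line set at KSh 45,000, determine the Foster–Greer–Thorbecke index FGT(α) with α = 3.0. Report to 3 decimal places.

0.126

Incomes under z: 31×KSh 18,500, 10×KSh 35,000 (q = 41 of N = 51).
Relative gaps: (45000−18500)/45000 = 0.5889 (×31); (45000−35000)/45000 = 0.2222 (×10).
Raised to α = 3.0: 0.20422 (×31); 0.01097 (×10).
Sum = 6.440586; FGT(3.0) = 6.440586 / 51 = 0.126.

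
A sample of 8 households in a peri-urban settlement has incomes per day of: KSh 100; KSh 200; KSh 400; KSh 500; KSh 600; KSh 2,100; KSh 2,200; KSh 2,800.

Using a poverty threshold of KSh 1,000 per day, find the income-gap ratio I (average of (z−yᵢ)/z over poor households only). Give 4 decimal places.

Poor units: KSh 100, KSh 200, KSh 400, KSh 500, KSh 600 (q = 5 of N = 8).
Relative gaps: 0.9000, 0.8000, 0.6000, 0.5000, 0.4000; sum = 3.200000.
I averages over the q = 5 poor units only: 3.200000 / 5 = 0.6400.

0.6400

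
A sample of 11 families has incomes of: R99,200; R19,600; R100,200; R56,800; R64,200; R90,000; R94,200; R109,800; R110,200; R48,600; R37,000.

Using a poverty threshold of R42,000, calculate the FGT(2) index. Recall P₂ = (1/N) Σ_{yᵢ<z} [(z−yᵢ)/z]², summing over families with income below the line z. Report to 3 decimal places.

Incomes under z: R19,600, R37,000 (q = 2 of N = 11).
Gap ratios (z−y)/z: (42000−19600)/42000 = 0.5333; (42000−37000)/42000 = 0.1190.
Squared: 0.2844; 0.0142.
Sum = 0.298617; P₂ = 0.298617 / 11 = 0.027.

0.027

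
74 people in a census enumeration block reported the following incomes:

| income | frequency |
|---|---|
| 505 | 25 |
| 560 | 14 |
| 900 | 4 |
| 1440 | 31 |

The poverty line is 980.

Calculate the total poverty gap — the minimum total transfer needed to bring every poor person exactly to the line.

18075

Incomes under z: 25×505, 14×560, 4×900 (q = 43 of N = 74).
Individual gaps: 25×(980−505) = 11875; 14×(980−560) = 5880; 4×(980−900) = 320.
Aggregate gap = 18075.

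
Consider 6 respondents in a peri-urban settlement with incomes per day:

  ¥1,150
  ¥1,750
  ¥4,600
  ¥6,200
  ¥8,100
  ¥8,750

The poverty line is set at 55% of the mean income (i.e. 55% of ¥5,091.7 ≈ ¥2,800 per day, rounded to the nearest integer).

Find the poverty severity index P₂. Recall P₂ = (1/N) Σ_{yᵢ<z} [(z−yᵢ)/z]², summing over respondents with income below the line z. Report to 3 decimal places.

0.081

Incomes under z: ¥1,150, ¥1,750 (q = 2 of N = 6).
Shortfall ratios: (2800−1150)/2800 = 0.5893; (2800−1750)/2800 = 0.3750.
Squared: 0.3473; 0.1406.
Sum = 0.487883; P₂ = 0.487883 / 6 = 0.081.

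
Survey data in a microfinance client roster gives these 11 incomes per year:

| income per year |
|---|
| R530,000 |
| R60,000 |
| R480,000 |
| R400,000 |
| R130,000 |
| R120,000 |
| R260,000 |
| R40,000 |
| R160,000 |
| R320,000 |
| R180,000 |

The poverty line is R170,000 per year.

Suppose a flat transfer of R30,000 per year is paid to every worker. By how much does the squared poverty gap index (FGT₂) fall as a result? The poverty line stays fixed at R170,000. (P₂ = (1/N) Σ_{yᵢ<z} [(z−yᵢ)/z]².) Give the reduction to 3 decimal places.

Before: below the line — R40,000, R60,000, R120,000, R130,000, R160,000; squared poverty gap index (FGT₂) = 0.10444.
After the R30,000 transfer: below the line — R70,000, R90,000, R150,000, R160,000; squared poverty gap index (FGT₂) = 0.05316.
Reduction = 0.10444 − 0.05316 = 0.051.

0.051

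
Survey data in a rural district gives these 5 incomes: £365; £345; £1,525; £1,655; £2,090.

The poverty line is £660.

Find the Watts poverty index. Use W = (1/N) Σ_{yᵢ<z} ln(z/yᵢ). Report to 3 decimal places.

Incomes under z: £345, £365 (q = 2 of N = 5).
ln(z/y) terms: ln(660/345) = 0.6487; ln(660/365) = 0.5923.
W = 1.241038 / 5 = 0.248.

0.248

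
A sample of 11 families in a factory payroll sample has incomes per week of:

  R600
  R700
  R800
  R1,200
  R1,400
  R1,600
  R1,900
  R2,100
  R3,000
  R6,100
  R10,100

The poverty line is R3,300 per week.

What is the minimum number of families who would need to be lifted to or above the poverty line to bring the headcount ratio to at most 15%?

8

Currently q = 9 of N = 11 are below the line (H = 0.818).
A headcount ratio of at most 15% allows at most ⌊0.15 × 11⌋ = 1 poor families.
So at least 9 − 1 = 8 must be lifted.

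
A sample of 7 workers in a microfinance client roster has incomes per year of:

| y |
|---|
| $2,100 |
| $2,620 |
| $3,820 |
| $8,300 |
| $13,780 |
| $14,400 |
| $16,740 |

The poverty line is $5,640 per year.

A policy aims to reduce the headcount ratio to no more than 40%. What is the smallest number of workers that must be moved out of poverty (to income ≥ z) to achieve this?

1

3 of the 7 workers are poor, so H = 3/7 = 0.429.
A headcount ratio of at most 40% allows at most ⌊0.40 × 7⌋ = 2 poor workers.
So at least 3 − 2 = 1 must be lifted.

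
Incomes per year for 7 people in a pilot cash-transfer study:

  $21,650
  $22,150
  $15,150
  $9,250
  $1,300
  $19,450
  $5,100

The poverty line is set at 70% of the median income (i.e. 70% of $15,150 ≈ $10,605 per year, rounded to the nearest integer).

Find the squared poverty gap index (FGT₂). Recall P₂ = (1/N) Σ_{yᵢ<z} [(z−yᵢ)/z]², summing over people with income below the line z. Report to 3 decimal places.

Below z: $1,300, $5,100, $9,250 (q = 3 of N = 7).
Gap ratios (z−y)/z: (10605−1300)/10605 = 0.8774; (10605−5100)/10605 = 0.5191; (10605−9250)/10605 = 0.1278.
Squared: 0.7699; 0.2695; 0.0163.
Sum = 1.055644; P₂ = 1.055644 / 7 = 0.151.

0.151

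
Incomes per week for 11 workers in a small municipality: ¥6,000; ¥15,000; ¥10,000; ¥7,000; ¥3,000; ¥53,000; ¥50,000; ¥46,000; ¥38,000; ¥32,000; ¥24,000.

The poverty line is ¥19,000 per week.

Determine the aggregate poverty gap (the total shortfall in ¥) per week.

Below z: ¥3,000, ¥6,000, ¥7,000, ¥10,000, ¥15,000 (q = 5 of N = 11).
Individual gaps: 19000−3000 = 16000; 19000−6000 = 13000; 19000−7000 = 12000; 19000−10000 = 9000; 19000−15000 = 4000.
Aggregate gap = ¥54,000.

¥54,000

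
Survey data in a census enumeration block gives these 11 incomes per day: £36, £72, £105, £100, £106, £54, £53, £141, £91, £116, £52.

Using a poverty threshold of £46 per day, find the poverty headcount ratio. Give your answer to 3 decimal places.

0.091

1 of the 11 individuals have income below £46.
H = 1/11 = 0.091.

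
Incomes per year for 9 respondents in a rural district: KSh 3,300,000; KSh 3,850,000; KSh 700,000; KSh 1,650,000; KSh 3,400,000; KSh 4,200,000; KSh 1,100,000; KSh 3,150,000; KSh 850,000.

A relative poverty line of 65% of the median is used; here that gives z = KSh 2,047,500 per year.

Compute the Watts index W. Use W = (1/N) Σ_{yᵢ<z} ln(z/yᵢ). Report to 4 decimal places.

Below z: KSh 700,000, KSh 850,000, KSh 1,100,000, KSh 1,650,000 (q = 4 of N = 9).
Log shortfalls: ln(2047500/700000) = 1.0733; ln(2047500/850000) = 0.8791; ln(2047500/1100000) = 0.6213; ln(2047500/1650000) = 0.2158.
W = 2.789587 / 9 = 0.3100.

0.3100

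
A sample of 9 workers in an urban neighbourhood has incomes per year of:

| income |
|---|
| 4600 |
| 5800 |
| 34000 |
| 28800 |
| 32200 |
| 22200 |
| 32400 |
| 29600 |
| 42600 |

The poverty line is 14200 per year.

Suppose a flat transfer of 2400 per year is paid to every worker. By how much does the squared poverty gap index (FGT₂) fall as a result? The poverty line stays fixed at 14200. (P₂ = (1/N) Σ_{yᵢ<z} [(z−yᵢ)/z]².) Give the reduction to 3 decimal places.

Before: below the line — 4600, 5800; squared poverty gap index (FGT₂) = 0.08966.
After the 2400 transfer: below the line — 7000, 8200; squared poverty gap index (FGT₂) = 0.04840.
Reduction = 0.08966 − 0.04840 = 0.041.

0.041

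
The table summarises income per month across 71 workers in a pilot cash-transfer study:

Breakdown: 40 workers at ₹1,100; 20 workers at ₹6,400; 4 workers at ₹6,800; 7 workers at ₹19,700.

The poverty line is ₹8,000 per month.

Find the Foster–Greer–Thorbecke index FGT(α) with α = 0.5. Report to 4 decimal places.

0.6710

Below z: 40×₹1,100, 20×₹6,400, 4×₹6,800 (q = 64 of N = 71).
Relative gaps: (8000−1100)/8000 = 0.8625 (×40); (8000−6400)/8000 = 0.2000 (×20); (8000−6800)/8000 = 0.1500 (×4).
Raised to α = 0.5: 0.92871 (×40); 0.44721 (×20); 0.38730 (×4).
Sum = 47.641816; FGT(0.5) = 47.641816 / 71 = 0.6710.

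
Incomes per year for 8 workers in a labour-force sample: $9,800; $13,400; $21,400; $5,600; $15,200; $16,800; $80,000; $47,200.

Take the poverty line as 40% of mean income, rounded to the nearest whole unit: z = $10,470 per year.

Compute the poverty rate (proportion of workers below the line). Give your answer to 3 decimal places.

2 of the 8 workers have income below $10,470.
H = 2/8 = 0.250.

0.250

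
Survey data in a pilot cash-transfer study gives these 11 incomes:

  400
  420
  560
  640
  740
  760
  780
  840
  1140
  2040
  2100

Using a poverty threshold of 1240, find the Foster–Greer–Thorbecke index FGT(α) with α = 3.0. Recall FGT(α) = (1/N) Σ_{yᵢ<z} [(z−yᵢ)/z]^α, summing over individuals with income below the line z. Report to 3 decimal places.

0.099

Incomes under z: 400, 420, 560, 640, 740, 760, 780, 840, 1140 (q = 9 of N = 11).
Relative gaps: (1240−400)/1240 = 0.6774; (1240−420)/1240 = 0.6613; (1240−560)/1240 = 0.5484; (1240−640)/1240 = 0.4839; (1240−740)/1240 = 0.4032; (1240−760)/1240 = 0.3871; (1240−780)/1240 = 0.3710; (1240−840)/1240 = 0.3226; (1240−1140)/1240 = 0.0806.
Raised to α = 3.0: 0.31087; 0.28919; 0.16492; 0.11329; 0.06556; 0.05800; 0.05105; 0.03357; 0.00052.
Sum = 1.086964; FGT(3.0) = 1.086964 / 11 = 0.099.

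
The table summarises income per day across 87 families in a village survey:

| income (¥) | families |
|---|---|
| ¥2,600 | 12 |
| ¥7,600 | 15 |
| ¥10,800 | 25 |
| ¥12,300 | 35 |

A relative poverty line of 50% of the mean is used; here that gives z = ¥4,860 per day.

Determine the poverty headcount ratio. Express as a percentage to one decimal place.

13.8%

12 of the 87 families have income below ¥4,860.
H = 12/87 = 13.8%.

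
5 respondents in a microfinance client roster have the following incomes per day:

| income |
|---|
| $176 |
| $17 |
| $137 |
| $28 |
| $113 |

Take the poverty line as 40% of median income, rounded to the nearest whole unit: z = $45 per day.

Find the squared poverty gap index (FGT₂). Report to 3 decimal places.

0.106

Incomes under z: $17, $28 (q = 2 of N = 5).
Normalized shortfalls: (45−17)/45 = 0.6222; (45−28)/45 = 0.3778.
Squared: 0.3872; 0.1427.
Sum = 0.529877; P₂ = 0.529877 / 5 = 0.106.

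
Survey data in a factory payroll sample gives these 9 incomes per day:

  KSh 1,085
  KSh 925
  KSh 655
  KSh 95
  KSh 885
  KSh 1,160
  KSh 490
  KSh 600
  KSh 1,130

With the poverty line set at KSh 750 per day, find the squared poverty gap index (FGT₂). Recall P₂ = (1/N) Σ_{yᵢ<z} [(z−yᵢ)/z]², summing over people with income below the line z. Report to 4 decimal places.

Below z: KSh 95, KSh 490, KSh 600, KSh 655 (q = 4 of N = 9).
Normalized shortfalls: (750−95)/750 = 0.8733; (750−490)/750 = 0.3467; (750−600)/750 = 0.2000; (750−655)/750 = 0.1267.
Squared: 0.7627; 0.1202; 0.0400; 0.0160.
Sum = 0.938933; P₂ = 0.938933 / 9 = 0.1043.

0.1043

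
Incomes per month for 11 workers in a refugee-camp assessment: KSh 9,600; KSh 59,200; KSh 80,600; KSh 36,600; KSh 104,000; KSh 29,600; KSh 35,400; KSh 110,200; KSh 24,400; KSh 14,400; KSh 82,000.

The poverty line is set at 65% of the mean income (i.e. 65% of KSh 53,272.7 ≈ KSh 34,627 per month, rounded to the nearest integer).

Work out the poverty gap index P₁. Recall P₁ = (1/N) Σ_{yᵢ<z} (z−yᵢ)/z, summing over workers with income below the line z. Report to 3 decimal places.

Poor units: KSh 9,600, KSh 14,400, KSh 24,400, KSh 29,600 (q = 4 of N = 11).
Shortfall ratios: (34627−9600)/34627 = 0.7228; (34627−14400)/34627 = 0.5841; (34627−24400)/34627 = 0.2953; (34627−29600)/34627 = 0.1452.
Σ = 1.747423. Dividing by the full population N = 11 gives P₁ = 0.159.

0.159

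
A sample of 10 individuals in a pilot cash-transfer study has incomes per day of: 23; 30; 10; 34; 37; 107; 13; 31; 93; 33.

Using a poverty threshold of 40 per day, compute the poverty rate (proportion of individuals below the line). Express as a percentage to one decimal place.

80.0%

8 of the 10 individuals have income below 40.
H = 8/10 = 80.0%.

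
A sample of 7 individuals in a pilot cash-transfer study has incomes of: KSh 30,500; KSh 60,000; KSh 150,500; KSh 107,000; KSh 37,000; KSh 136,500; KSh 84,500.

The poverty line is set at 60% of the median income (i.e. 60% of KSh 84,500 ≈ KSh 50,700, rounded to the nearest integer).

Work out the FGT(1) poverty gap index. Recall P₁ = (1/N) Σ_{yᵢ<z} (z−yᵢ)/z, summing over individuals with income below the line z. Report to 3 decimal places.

Incomes under z: KSh 30,500, KSh 37,000 (q = 2 of N = 7).
Shortfall ratios: (50700−30500)/50700 = 0.3984; (50700−37000)/50700 = 0.2702.
Sum of shortfalls = 0.668639; P₁ averages over all N: 0.668639 / 7 = 0.096.

0.096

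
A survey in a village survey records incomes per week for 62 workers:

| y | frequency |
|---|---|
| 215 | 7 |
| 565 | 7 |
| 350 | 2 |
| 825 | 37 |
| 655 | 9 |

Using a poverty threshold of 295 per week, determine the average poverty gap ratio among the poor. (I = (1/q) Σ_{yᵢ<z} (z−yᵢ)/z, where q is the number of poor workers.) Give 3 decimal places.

Below the line: 7×215 (q = 7 of N = 62).
Relative gaps: 0.2712 (×7); sum = 1.898305.
I averages over the q = 7 poor units only: 1.898305 / 7 = 0.271.

0.271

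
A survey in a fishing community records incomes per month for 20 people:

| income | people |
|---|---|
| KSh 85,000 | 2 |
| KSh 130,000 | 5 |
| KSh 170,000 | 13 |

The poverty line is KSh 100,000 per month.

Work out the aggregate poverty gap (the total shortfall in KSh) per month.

Poor units: 2×KSh 85,000 (q = 2 of N = 20).
Individual gaps: 2×(100000−85000) = 30000.
Aggregate gap = KSh 30,000.

KSh 30,000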